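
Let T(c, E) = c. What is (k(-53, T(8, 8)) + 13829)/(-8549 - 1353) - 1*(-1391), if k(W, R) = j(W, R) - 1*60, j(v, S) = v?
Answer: 6879983/4951 ≈ 1389.6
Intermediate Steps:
k(W, R) = -60 + W (k(W, R) = W - 1*60 = W - 60 = -60 + W)
(k(-53, T(8, 8)) + 13829)/(-8549 - 1353) - 1*(-1391) = ((-60 - 53) + 13829)/(-8549 - 1353) - 1*(-1391) = (-113 + 13829)/(-9902) + 1391 = 13716*(-1/9902) + 1391 = -6858/4951 + 1391 = 6879983/4951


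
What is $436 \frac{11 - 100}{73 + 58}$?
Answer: $- \frac{38804}{131} \approx -296.21$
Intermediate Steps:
$436 \frac{11 - 100}{73 + 58} = 436 \left(- \frac{89}{131}\right) = - \frac{38804}{131}$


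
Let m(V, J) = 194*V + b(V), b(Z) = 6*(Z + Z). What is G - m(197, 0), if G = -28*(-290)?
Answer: -32462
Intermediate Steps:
G = 8120
b(Z) = 12*Z (b(Z) = 6*(2*Z) = 12*Z)
m(V, J) = 206*V (m(V, J) = 194*V + 12*V = 206*V)
G - m(197, 0) = 8120 - 206*197 = 8120 - 1*40582 = 8120 - 40582 = -32462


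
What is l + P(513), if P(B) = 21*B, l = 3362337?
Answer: 3373110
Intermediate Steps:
l + P(513) = 3362337 + 21*513 = 3362337 + 10773 = 3373110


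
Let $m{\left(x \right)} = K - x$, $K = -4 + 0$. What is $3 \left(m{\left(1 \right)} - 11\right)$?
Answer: $-48$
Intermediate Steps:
$K = -4$
$m{\left(x \right)} = -4 - x$
$3 \left(m{\left(1 \right)} - 11\right) = 3 \left(\left(-4 - 1\right) - 11\right) = 3 \left(-5 - 11\right) = 3 \left(-16\right) = -48$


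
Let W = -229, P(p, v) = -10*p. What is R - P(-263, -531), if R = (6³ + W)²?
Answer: -2461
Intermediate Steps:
R = 169 (R = (6³ - 229)² = (216 - 229)² = (-13)² = 169)
R - P(-263, -531) = 169 - (-10)*(-263) = 169 - 1*2630 = 169 - 2630 = -2461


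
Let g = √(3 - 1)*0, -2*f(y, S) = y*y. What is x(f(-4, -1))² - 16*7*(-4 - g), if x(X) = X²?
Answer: 4544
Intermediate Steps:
f(y, S) = -y²/2 (f(y, S) = -y*y/2 = -y²/2)
g = 0 (g = √2*0 = 0)
x(f(-4, -1))² - 16*7*(-4 - g) = ((-½*(-4)²)²)² - 16*7*(-4 - 1*0) = ((-½*16)²)² - 112*(-4 + 0) = ((-8)²)² - 112*(-4) = 64² - 1*(-448) = 4096 + 448 = 4544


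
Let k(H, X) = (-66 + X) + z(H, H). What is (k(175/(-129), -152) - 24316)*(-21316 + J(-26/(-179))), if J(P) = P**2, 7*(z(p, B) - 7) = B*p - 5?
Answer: 650459068821583040/1244119989 ≈ 5.2283e+8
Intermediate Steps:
z(p, B) = 44/7 + B*p/7 (z(p, B) = 7 + (B*p - 5)/7 = 7 + (-5 + B*p)/7 = 7 + (-5/7 + B*p/7) = 44/7 + B*p/7)
k(H, X) = -418/7 + X + H**2/7 (k(H, X) = (-66 + X) + (44/7 + H*H/7) = (-66 + X) + (44/7 + H**2/7) = -418/7 + X + H**2/7)
(k(175/(-129), -152) - 24316)*(-21316 + J(-26/(-179))) = ((-418/7 - 152 + (175/(-129))**2/7) - 24316)*(-21316 + (-26/(-179))**2) = ((-418/7 - 152 + (175*(-1/129))**2/7) - 24316)*(-21316 + (-26*(-1/179))**2) = ((-418/7 - 152 + (-175/129)**2/7) - 24316)*(-21316 + (26/179)**2) = ((-418/7 - 152 + (1/7)*(30625/16641)) - 24316)*(-21316 + 676/32041) = ((-418/7 - 152 + 4375/16641) - 24316)*(-682985280/32041) = (-24631337/116487 - 24316)*(-682985280/32041) = -2857129229/116487*(-682985280/32041) = 650459068821583040/1244119989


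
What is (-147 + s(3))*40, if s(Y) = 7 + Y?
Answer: -5480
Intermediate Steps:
(-147 + s(3))*40 = (-147 + (7 + 3))*40 = (-147 + 10)*40 = -137*40 = -5480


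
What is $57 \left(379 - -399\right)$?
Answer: $44346$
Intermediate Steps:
$57 \left(379 - -399\right) = 57 \left(379 + 399\right) = 57 \cdot 778 = 44346$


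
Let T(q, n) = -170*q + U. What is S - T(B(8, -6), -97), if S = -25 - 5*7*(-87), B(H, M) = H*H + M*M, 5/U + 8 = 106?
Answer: 1961955/98 ≈ 20020.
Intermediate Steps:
U = 5/98 (U = 5/(-8 + 106) = 5/98 ≈ 0.051020)
B(H, M) = H² + M²
T(q, n) = 5/98 - 170*q (T(q, n) = -170*q + 5/98 = 5/98 - 170*q)
S = 3020 (S = -25 - 35*(-87) = -25 + 3045 = 3020)
S - T(B(8, -6), -97) = 3020 - (5/98 - 170*(8² + (-6)²)) = 3020 - (5/98 - 170*(64 + 36)) = 3020 - (5/98 - 170*100) = 3020 - (5/98 - 17000) = 3020 - 1*(-1665995/98) = 3020 + 1665995/98 = 1961955/98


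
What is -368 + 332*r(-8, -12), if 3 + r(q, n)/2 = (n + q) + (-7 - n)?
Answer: -12320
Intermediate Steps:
r(q, n) = -20 + 2*q (r(q, n) = -6 + 2*((n + q) + (-7 - n)) = -6 + 2*(-7 + q) = -6 + (-14 + 2*q) = -20 + 2*q)
-368 + 332*r(-8, -12) = -368 + 332*(-20 + 2*(-8)) = -368 + 332*(-20 - 16) = -368 + 332*(-36) = -368 - 11952 = -12320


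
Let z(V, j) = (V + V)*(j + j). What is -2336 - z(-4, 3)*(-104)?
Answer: -7328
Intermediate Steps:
z(V, j) = 4*V*j (z(V, j) = (2*V)*(2*j) = 4*V*j)
-2336 - z(-4, 3)*(-104) = -2336 - 4*(-4)*3*(-104) = -2336 - (-48)*(-104) = -2336 - 1*4992 = -2336 - 4992 = -7328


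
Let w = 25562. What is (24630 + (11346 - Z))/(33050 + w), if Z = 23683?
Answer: 12293/58612 ≈ 0.20974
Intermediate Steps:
(24630 + (11346 - Z))/(33050 + w) = (24630 + (11346 - 1*23683))/(33050 + 25562) = (24630 + (11346 - 23683))/58612 = (24630 - 12337)*(1/58612) = 12293*(1/58612) = 12293/58612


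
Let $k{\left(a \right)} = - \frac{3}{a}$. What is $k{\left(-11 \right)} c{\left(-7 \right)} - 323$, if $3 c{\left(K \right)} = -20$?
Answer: $- \frac{3573}{11} \approx -324.82$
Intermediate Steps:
$c{\left(K \right)} = - \frac{20}{3}$ ($c{\left(K \right)} = \frac{1}{3} \left(-20\right) = - \frac{20}{3}$)
$k{\left(-11 \right)} c{\left(-7 \right)} - 323 = - \frac{3}{-11} \left(- \frac{20}{3}\right) - 323 = \left(-3\right) \left(- \frac{1}{11}\right) \left(- \frac{20}{3}\right) - 323 = \frac{3}{11} \left(- \frac{20}{3}\right) - 323 = - \frac{20}{11} - 323 = - \frac{3573}{11}$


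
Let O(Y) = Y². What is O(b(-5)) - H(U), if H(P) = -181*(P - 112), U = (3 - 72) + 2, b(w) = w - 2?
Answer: -32350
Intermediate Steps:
b(w) = -2 + w
U = -67 (U = -69 + 2 = -67)
H(P) = 20272 - 181*P (H(P) = -181*(-112 + P) = 20272 - 181*P)
O(b(-5)) - H(U) = (-2 - 5)² - (20272 - 181*(-67)) = (-7)² - (20272 + 12127) = 49 - 1*32399 = 49 - 32399 = -32350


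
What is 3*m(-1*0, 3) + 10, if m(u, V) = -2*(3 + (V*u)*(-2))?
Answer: -8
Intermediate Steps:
m(u, V) = -6 + 4*V*u (m(u, V) = -2*(3 - 2*V*u) = -6 + 4*V*u)
3*m(-1*0, 3) + 10 = 3*(-6 + 4*3*(-1*0)) + 10 = 3*(-6 + 4*3*0) + 10 = 3*(-6 + 0) + 10 = 3*(-6) + 10 = -18 + 10 = -8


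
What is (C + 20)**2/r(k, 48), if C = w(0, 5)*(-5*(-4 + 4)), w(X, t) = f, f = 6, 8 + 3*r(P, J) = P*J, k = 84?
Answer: 150/503 ≈ 0.29821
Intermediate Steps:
r(P, J) = -8/3 + J*P/3 (r(P, J) = -8/3 + (P*J)/3 = -8/3 + (J*P)/3 = -8/3 + J*P/3)
w(X, t) = 6
C = 0 (C = 6*(-5*(-4 + 4)) = 6*(-5*0) = 6*0 = 0)
(C + 20)**2/r(k, 48) = (0 + 20)**2/(-8/3 + (1/3)*48*84) = 20**2/(-8/3 + 1344) = 400/(4024/3) = 400*(3/4024) = 150/503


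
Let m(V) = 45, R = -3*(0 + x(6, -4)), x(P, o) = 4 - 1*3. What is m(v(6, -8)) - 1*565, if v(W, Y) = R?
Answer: -520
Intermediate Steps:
x(P, o) = 1 (x(P, o) = 4 - 3 = 1)
R = -3 (R = -3*(0 + 1) = -3*1 = -3)
v(W, Y) = -3
m(v(6, -8)) - 1*565 = 45 - 1*565 = 45 - 565 = -520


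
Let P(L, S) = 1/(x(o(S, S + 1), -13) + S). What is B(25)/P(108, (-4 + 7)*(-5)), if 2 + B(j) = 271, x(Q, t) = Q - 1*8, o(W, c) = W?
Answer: -10222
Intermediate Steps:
x(Q, t) = -8 + Q (x(Q, t) = Q - 8 = -8 + Q)
B(j) = 269 (B(j) = -2 + 271 = 269)
P(L, S) = 1/(-8 + 2*S) (P(L, S) = 1/((-8 + S) + S) = 1/(-8 + 2*S))
B(25)/P(108, (-4 + 7)*(-5)) = 269/((1/(2*(-4 + (-4 + 7)*(-5))))) = 269/((1/(2*(-4 + 3*(-5))))) = 269/((1/(2*(-4 - 15)))) = 269/(((½)/(-19))) = 269/(((½)*(-1/19))) = 269/(-1/38) = 269*(-38) = -10222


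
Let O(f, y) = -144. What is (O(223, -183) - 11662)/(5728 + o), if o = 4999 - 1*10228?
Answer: -11806/499 ≈ -23.659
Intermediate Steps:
o = -5229 (o = 4999 - 10228 = -5229)
(O(223, -183) - 11662)/(5728 + o) = (-144 - 11662)/(5728 - 5229) = -11806/499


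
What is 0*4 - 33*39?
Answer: -1287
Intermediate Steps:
0*4 - 33*39 = 0 - 1287 = -1287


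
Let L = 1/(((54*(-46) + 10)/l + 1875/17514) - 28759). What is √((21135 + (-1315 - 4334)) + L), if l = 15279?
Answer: 18*√120926408143076301762210/50299475305 ≈ 124.44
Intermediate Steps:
L = -29732934/855091080185 (L = 1/(((54*(-46) + 10)/15279 + 1875/17514) - 28759) = 1/(((-2484 + 10)*(1/15279) + 1875*(1/17514)) - 28759) = 1/((-2474*1/15279 + 625/5838) - 28759) = 1/((-2474/15279 + 625/5838) - 28759) = 1/(-1631279/29732934 - 28759) = 1/(-855091080185/29732934) = -29732934/855091080185 ≈ -3.4772e-5)
√((21135 + (-1315 - 4334)) + L) = √((21135 + (-1315 - 4334)) - 29732934/855091080185) = √((21135 - 5649) - 29732934/855091080185) = √(15486 - 29732934/855091080185) = √(13241940438011976/855091080185) = 18*√120926408143076301762210/50299475305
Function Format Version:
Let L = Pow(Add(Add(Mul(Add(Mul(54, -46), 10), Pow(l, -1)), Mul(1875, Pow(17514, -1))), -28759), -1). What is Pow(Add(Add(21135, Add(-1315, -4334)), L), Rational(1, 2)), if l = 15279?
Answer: Mul(Rational(18, 50299475305), Pow(120926408143076301762210, Rational(1, 2))) ≈ 124.44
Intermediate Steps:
L = Rational(-29732934, 855091080185) (L = Pow(Add(Add(Mul(Add(Mul(54, -46), 10), Pow(15279, -1)), Mul(1875, Pow(17514, -1))), -28759), -1) = Pow(Add(Add(Mul(Add(-2484, 10), Rational(1, 15279)), Mul(1875, Rational(1, 17514))), -28759), -1) = Pow(Add(Add(Mul(-2474, Rational(1, 15279)), Rational(625, 5838)), -28759), -1) = Pow(Add(Add(Rational(-2474, 15279), Rational(625, 5838)), -28759), -1) = Pow(Add(Rational(-1631279, 29732934), -28759), -1) = Pow(Rational(-855091080185, 29732934), -1) = Rational(-29732934, 855091080185) ≈ -3.4772e-5)
Pow(Add(Add(21135, Add(-1315, -4334)), L), Rational(1, 2)) = Pow(Add(Add(21135, Add(-1315, -4334)), Rational(-29732934, 855091080185)), Rational(1, 2)) = Pow(Add(Add(21135, -5649), Rational(-29732934, 855091080185)), Rational(1, 2)) = Pow(Add(15486, Rational(-29732934, 855091080185)), Rational(1, 2)) = Pow(Rational(13241940438011976, 855091080185), Rational(1, 2)) = Mul(Rational(18, 50299475305), Pow(120926408143076301762210, Rational(1, 2)))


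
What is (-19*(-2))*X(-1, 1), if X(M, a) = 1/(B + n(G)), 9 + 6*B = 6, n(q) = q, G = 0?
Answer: -76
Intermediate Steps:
B = -½ (B = -3/2 + (⅙)*6 = -3/2 + 1 = -½ ≈ -0.50000)
X(M, a) = -2 (X(M, a) = 1/(-½ + 0) = 1/(-½) = -2)
(-19*(-2))*X(-1, 1) = -19*(-2)*(-2) = 38*(-2) = -76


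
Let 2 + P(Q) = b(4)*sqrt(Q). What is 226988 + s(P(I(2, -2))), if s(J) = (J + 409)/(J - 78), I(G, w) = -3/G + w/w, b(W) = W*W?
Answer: 92609077/408 - 487*I*sqrt(2)/816 ≈ 2.2698e+5 - 0.84402*I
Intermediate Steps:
b(W) = W**2
I(G, w) = 1 - 3/G (I(G, w) = -3/G + 1 = 1 - 3/G)
P(Q) = -2 + 16*sqrt(Q) (P(Q) = -2 + 4**2*sqrt(Q) = -2 + 16*sqrt(Q))
s(J) = (409 + J)/(-78 + J)
226988 + s(P(I(2, -2))) = 226988 + (409 + (-2 + 16*sqrt((-3 + 2)/2)))/(-78 + (-2 + 16*sqrt((-3 + 2)/2))) = 226988 + (409 + (-2 + 16*sqrt((1/2)*(-1))))/(-78 + (-2 + 16*sqrt((1/2)*(-1)))) = 226988 + (409 + (-2 + 16*sqrt(-1/2)))/(-78 + (-2 + 16*sqrt(-1/2))) = 226988 + (409 + (-2 + 16*(I*sqrt(2)/2)))/(-78 + (-2 + 16*(I*sqrt(2)/2))) = 226988 + (409 + (-2 + 8*I*sqrt(2)))/(-78 + (-2 + 8*I*sqrt(2))) = 226988 + (407 + 8*I*sqrt(2))/(-80 + 8*I*sqrt(2))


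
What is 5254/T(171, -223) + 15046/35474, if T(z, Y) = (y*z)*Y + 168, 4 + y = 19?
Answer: 4208664323/10142495499 ≈ 0.41495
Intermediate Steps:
y = 15 (y = -4 + 19 = 15)
T(z, Y) = 168 + 15*Y*z (T(z, Y) = (15*z)*Y + 168 = 15*Y*z + 168 = 168 + 15*Y*z)
5254/T(171, -223) + 15046/35474 = 5254/(168 + 15*(-223)*171) + 15046/35474 = 5254/(168 - 571995) + 15046*(1/35474) = 5254/(-571827) + 7523/17737 = 5254*(-1/571827) + 7523/17737 = -5254/571827 + 7523/17737 = 4208664323/10142495499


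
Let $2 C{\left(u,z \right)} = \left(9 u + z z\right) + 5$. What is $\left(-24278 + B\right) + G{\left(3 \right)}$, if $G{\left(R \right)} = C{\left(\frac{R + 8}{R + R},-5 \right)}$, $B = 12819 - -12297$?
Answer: $\frac{3445}{4} \approx 861.25$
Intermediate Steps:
$B = 25116$ ($B = 12819 + 12297 = 25116$)
$C{\left(u,z \right)} = \frac{5}{2} + \frac{z^{2}}{2} + \frac{9 u}{2}$ ($C{\left(u,z \right)} = \frac{\left(9 u + z z\right) + 5}{2} = \frac{\left(9 u + z^{2}\right) + 5}{2} = \frac{\left(z^{2} + 9 u\right) + 5}{2} = \frac{5 + z^{2} + 9 u}{2} = \frac{5}{2} + \frac{z^{2}}{2} + \frac{9 u}{2}$)
$G{\left(R \right)} = 15 + \frac{9 \left(8 + R\right)}{4 R}$ ($G{\left(R \right)} = \frac{5}{2} + \frac{\left(-5\right)^{2}}{2} + \frac{9 \frac{R + 8}{R + R}}{2} = \frac{5}{2} + \frac{1}{2} \cdot 25 + \frac{9 \frac{8 + R}{2 R}}{2} = \frac{5}{2} + \frac{25}{2} + \frac{9 \left(8 + R\right) \frac{1}{2 R}}{2} = \frac{5}{2} + \frac{25}{2} + \frac{9 \frac{8 + R}{2 R}}{2} = \frac{5}{2} + \frac{25}{2} + \frac{9 \left(8 + R\right)}{4 R} = 15 + \frac{9 \left(8 + R\right)}{4 R}$)
$\left(-24278 + B\right) + G{\left(3 \right)} = \left(-24278 + 25116\right) + \left(\frac{69}{4} + \frac{18}{3}\right) = 838 + \left(\frac{69}{4} + 18 \cdot \frac{1}{3}\right) = 838 + \left(\frac{69}{4} + 6\right) = 838 + \frac{93}{4} = \frac{3445}{4}$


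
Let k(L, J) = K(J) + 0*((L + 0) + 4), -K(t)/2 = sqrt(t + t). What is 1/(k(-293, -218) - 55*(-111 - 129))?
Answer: I/(4*(sqrt(109) + 3300*I)) ≈ 7.5757e-5 + 2.3967e-7*I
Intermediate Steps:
K(t) = -2*sqrt(2)*sqrt(t) (K(t) = -2*sqrt(t + t) = -2*sqrt(2)*sqrt(t))
k(L, J) = -2*sqrt(2)*sqrt(J) (k(L, J) = -2*sqrt(2)*sqrt(J) + 0*((L + 0) + 4) = -2*sqrt(2)*sqrt(J) + 0*(L + 4) = -2*sqrt(2)*sqrt(J) + 0*(4 + L) = -2*sqrt(2)*sqrt(J) + 0 = -2*sqrt(2)*sqrt(J))
1/(k(-293, -218) - 55*(-111 - 129)) = 1/(-2*sqrt(2)*sqrt(-218) - 55*(-111 - 129)) = 1/(-2*sqrt(2)*I*sqrt(218) - 55*(-240)) = 1/(-4*I*sqrt(109) + 13200) = 1/(13200 - 4*I*sqrt(109))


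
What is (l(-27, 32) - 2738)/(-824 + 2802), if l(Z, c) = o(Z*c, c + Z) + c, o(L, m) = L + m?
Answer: -155/86 ≈ -1.8023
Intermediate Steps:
l(Z, c) = Z + 2*c + Z*c (l(Z, c) = (Z*c + (c + Z)) + c = (Z*c + (Z + c)) + c = (Z + c + Z*c) + c = Z + 2*c + Z*c)
(l(-27, 32) - 2738)/(-824 + 2802) = ((-27 + 2*32 - 27*32) - 2738)/(-824 + 2802) = ((-27 + 64 - 864) - 2738)/1978 = (-827 - 2738)*(1/1978) = -3565*1/1978 = -155/86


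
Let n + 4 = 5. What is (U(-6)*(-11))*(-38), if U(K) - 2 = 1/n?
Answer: 1254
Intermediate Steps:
n = 1 (n = -4 + 5 = 1)
U(K) = 3 (U(K) = 2 + 1/1 = 2 + 1 = 3)
(U(-6)*(-11))*(-38) = (3*(-11))*(-38) = -33*(-38) = 1254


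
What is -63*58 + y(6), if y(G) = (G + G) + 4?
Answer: -3638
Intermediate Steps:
y(G) = 4 + 2*G (y(G) = 2*G + 4 = 4 + 2*G)
-63*58 + y(6) = -63*58 + (4 + 2*6) = -3654 + (4 + 12) = -3654 + 16 = -3638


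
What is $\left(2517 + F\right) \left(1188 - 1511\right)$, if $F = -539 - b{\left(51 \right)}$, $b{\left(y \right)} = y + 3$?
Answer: $-621452$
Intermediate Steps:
$b{\left(y \right)} = 3 + y$
$F = -593$ ($F = -539 - \left(3 + 51\right) = -539 - 54 = -593$)
$\left(2517 + F\right) \left(1188 - 1511\right) = \left(2517 - 593\right) \left(1188 - 1511\right) = 1924 \left(-323\right) = -621452$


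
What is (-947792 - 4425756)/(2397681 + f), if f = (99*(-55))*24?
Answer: -5373548/2267001 ≈ -2.3703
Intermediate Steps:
f = -130680 (f = -5445*24 = -130680)
(-947792 - 4425756)/(2397681 + f) = (-947792 - 4425756)/(2397681 - 130680) = -5373548/2267001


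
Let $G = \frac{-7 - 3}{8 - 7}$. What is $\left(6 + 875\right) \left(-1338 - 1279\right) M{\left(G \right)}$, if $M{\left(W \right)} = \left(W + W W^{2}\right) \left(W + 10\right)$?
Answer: $0$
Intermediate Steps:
$G = -10$ ($G = - \frac{10}{1} = \left(-10\right) 1 = -10$)
$M{\left(W \right)} = \left(10 + W\right) \left(W + W^{3}\right)$ ($M{\left(W \right)} = \left(W + W^{3}\right) \left(10 + W\right) = \left(10 + W\right) \left(W + W^{3}\right)$)
$\left(6 + 875\right) \left(-1338 - 1279\right) M{\left(G \right)} = \left(6 + 875\right) \left(-1338 - 1279\right) \left(- 10 \left(10 - 10 + \left(-10\right)^{3} + 10 \left(-10\right)^{2}\right)\right) = 881 \left(-2617\right) \left(- 10 \left(10 - 10 - 1000 + 10 \cdot 100\right)\right) = - 2305577 \left(- 10 \left(10 - 10 - 1000 + 1000\right)\right) = - 2305577 \left(\left(-10\right) 0\right) = \left(-2305577\right) 0 = 0$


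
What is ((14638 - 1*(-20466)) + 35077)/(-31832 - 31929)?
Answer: -70181/63761 ≈ -1.1007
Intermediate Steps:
((14638 - 1*(-20466)) + 35077)/(-31832 - 31929) = ((14638 + 20466) + 35077)/(-63761) = (35104 + 35077)*(-1/63761) = 70181*(-1/63761) = -70181/63761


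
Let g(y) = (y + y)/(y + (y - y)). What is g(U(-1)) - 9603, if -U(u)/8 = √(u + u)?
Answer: -9601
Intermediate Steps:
U(u) = -8*√2*√u (U(u) = -8*√(u + u) = -8*√2*√u)
g(y) = 2 (g(y) = (2*y)/(y + 0) = (2*y)/y = 2)
g(U(-1)) - 9603 = 2 - 9603 = -9601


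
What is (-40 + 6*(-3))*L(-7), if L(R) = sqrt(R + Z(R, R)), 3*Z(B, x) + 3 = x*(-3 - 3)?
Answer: -58*sqrt(6) ≈ -142.07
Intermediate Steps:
Z(B, x) = -1 - 2*x (Z(B, x) = -1 + (x*(-3 - 3))/3 = -1 + (x*(-6))/3 = -1 + (-6*x)/3 = -1 - 2*x)
L(R) = sqrt(-1 - R) (L(R) = sqrt(R + (-1 - 2*R)) = sqrt(-1 - R))
(-40 + 6*(-3))*L(-7) = (-40 + 6*(-3))*sqrt(-1 - 1*(-7)) = (-40 - 18)*sqrt(-1 + 7) = -58*sqrt(6)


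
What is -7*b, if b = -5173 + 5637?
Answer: -3248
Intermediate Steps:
b = 464
-7*b = -7*464 = -3248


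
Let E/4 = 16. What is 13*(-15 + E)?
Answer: 637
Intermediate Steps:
E = 64 (E = 4*16 = 64)
13*(-15 + E) = 13*(-15 + 64) = 13*49 = 637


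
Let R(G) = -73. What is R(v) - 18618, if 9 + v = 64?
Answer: -18691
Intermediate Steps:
v = 55 (v = -9 + 64 = 55)
R(v) - 18618 = -73 - 18618 = -18691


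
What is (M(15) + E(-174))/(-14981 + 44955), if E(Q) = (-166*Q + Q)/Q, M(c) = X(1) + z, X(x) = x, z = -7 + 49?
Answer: -61/14987 ≈ -0.0040702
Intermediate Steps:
z = 42
M(c) = 43 (M(c) = 1 + 42 = 43)
E(Q) = -165 (E(Q) = (-165*Q)/Q = -165)
(M(15) + E(-174))/(-14981 + 44955) = (43 - 165)/(-14981 + 44955) = -122/29974 = -122*1/29974 = -61/14987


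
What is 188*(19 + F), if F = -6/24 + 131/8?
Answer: 13207/2 ≈ 6603.5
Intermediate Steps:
F = 129/8 (F = -6*1/24 + 131*(⅛) = -¼ + 131/8 = 129/8 ≈ 16.125)
188*(19 + F) = 188*(19 + 129/8) = 188*(281/8) = 13207/2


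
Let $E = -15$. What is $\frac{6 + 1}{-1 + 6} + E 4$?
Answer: $- \frac{293}{5} \approx -58.6$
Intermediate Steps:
$\frac{6 + 1}{-1 + 6} + E 4 = \frac{6 + 1}{-1 + 6} - 60 = \frac{7}{5} - 60 = - \frac{293}{5}$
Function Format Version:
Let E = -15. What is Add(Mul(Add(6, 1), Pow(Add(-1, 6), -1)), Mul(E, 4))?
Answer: Rational(-293, 5) ≈ -58.600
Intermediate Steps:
Add(Mul(Add(6, 1), Pow(Add(-1, 6), -1)), Mul(E, 4)) = Add(Mul(Add(6, 1), Pow(Add(-1, 6), -1)), Mul(-15, 4)) = Add(Mul(7, Pow(5, -1)), -60) = Add(Mul(7, Rational(1, 5)), -60) = Add(Rational(7, 5), -60) = Rational(-293, 5)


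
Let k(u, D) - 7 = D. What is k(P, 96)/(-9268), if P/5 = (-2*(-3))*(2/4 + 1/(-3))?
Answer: -103/9268 ≈ -0.011114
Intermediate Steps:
P = 5 (P = 5*((-2*(-3))*(2/4 + 1/(-3))) = 5*(6*(2*(1/4) + 1*(-1/3))) = 5*(6*(1/2 - 1/3)) = 5*(6*(1/6)) = 5*1 = 5)
k(u, D) = 7 + D
k(P, 96)/(-9268) = (7 + 96)/(-9268) = 103*(-1/9268) = -103/9268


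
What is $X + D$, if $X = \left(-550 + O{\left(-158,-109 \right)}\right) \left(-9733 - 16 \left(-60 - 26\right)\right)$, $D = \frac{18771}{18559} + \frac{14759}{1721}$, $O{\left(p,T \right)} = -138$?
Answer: $\frac{183643265492196}{31940039} \approx 5.7496 \cdot 10^{6}$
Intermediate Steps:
$D = \frac{306217172}{31940039}$ ($D = 18771 \cdot \frac{1}{18559} + 14759 \cdot \frac{1}{1721} = \frac{18771}{18559} + \frac{14759}{1721} = \frac{306217172}{31940039} \approx 9.5872$)
$X = 5749616$ ($X = \left(-550 - 138\right) \left(-9733 - 16 \left(-60 - 26\right)\right) = - 688 \left(-9733 - -1376\right) = - 688 \left(-9733 + 1376\right) = \left(-688\right) \left(-8357\right) = 5749616$)
$X + D = 5749616 + \frac{306217172}{31940039} = \frac{183643265492196}{31940039}$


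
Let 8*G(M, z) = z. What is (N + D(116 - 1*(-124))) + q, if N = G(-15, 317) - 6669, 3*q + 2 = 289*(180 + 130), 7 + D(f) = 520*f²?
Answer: 719405431/24 ≈ 2.9975e+7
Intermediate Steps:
D(f) = -7 + 520*f²
G(M, z) = z/8
q = 89588/3 (q = -⅔ + (289*(180 + 130))/3 = -⅔ + (289*310)/3 = -⅔ + (⅓)*89590 = -⅔ + 89590/3 = 89588/3 ≈ 29863.)
N = -53035/8 (N = (⅛)*317 - 6669 = 317/8 - 6669 = -53035/8 ≈ -6629.4)
(N + D(116 - 1*(-124))) + q = (-53035/8 + (-7 + 520*(116 - 1*(-124))²)) + 89588/3 = (-53035/8 + (-7 + 520*(116 + 124)²)) + 89588/3 = (-53035/8 + (-7 + 520*240²)) + 89588/3 = (-53035/8 + (-7 + 520*57600)) + 89588/3 = (-53035/8 + (-7 + 29952000)) + 89588/3 = (-53035/8 + 29951993) + 89588/3 = 239562909/8 + 89588/3 = 719405431/24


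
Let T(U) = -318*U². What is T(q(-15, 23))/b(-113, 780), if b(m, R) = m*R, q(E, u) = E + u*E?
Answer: 686880/1469 ≈ 467.58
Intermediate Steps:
q(E, u) = E + E*u
b(m, R) = R*m
T(q(-15, 23))/b(-113, 780) = (-318*225*(1 + 23)²)/((780*(-113))) = -318*(-15*24)²/(-88140) = -318*(-360)²*(-1/88140) = -318*129600*(-1/88140) = -41212800*(-1/88140) = 686880/1469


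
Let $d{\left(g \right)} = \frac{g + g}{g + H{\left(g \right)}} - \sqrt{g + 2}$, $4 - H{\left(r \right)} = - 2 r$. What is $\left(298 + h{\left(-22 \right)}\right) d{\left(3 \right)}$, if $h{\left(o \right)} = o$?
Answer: $\frac{1656}{13} - 276 \sqrt{5} \approx -489.77$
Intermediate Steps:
$H{\left(r \right)} = 4 + 2 r$ ($H{\left(r \right)} = 4 - - 2 r = 4 + 2 r$)
$d{\left(g \right)} = - \sqrt{2 + g} + \frac{2 g}{4 + 3 g}$ ($d{\left(g \right)} = \frac{g + g}{g + \left(4 + 2 g\right)} - \sqrt{g + 2} = \frac{2 g}{4 + 3 g} - \sqrt{2 + g} = - \sqrt{2 + g} + \frac{2 g}{4 + 3 g}$)
$\left(298 + h{\left(-22 \right)}\right) d{\left(3 \right)} = \left(298 - 22\right) \frac{- 4 \sqrt{2 + 3} + 2 \cdot 3 - 9 \sqrt{2 + 3}}{4 + 3 \cdot 3} = 276 \frac{- 4 \sqrt{5} + 6 - 9 \sqrt{5}}{4 + 9} = 276 \frac{- 4 \sqrt{5} + 6 - 9 \sqrt{5}}{13} = 276 \frac{6 - 13 \sqrt{5}}{13} = 276 \left(\frac{6}{13} - \sqrt{5}\right) = \frac{1656}{13} - 276 \sqrt{5}$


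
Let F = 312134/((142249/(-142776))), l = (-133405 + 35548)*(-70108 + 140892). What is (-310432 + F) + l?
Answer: -985406278743664/142249 ≈ -6.9273e+9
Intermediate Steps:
l = -6926709888 (l = -97857*70784 = -6926709888)
F = -44565243984/142249 (F = 312134/((142249*(-1/142776))) = 312134/(-142249/142776) = 312134*(-142776/142249) = -44565243984/142249 ≈ -3.1329e+5)
(-310432 + F) + l = (-310432 - 44565243984/142249) - 6926709888 = -88723885552/142249 - 6926709888 = -985406278743664/142249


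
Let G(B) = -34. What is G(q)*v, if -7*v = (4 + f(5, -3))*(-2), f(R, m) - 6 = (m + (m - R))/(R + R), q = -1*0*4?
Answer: -3026/35 ≈ -86.457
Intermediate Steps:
q = 0 (q = 0*4 = 0)
f(R, m) = 6 + (-R + 2*m)/(2*R) (f(R, m) = 6 + (m + (m - R))/(R + R) = 6 + (-R + 2*m)/((2*R)) = 6 + (-R + 2*m)*(1/(2*R)) = 6 + (-R + 2*m)/(2*R))
v = 89/35 (v = -(4 + (11/2 - 3/5))*(-2)/7 = -(4 + (11/2 - 3*⅕))*(-2)/7 = -(4 + (11/2 - ⅗))*(-2)/7 = -(4 + 49/10)*(-2)/7 = -89*(-2)/70 = -⅐*(-89/5) = 89/35 ≈ 2.5429)
G(q)*v = -34*89/35 = -3026/35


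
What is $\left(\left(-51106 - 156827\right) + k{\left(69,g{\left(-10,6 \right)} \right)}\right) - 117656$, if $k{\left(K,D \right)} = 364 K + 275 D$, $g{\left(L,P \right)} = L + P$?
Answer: $-301573$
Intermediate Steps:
$k{\left(K,D \right)} = 275 D + 364 K$
$\left(\left(-51106 - 156827\right) + k{\left(69,g{\left(-10,6 \right)} \right)}\right) - 117656 = \left(\left(-51106 - 156827\right) + \left(275 \left(-10 + 6\right) + 364 \cdot 69\right)\right) - 117656 = \left(-207933 + \left(275 \left(-4\right) + 25116\right)\right) - 117656 = \left(-207933 + \left(-1100 + 25116\right)\right) - 117656 = \left(-207933 + 24016\right) - 117656 = -183917 - 117656 = -301573$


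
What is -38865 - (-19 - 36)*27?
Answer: -37380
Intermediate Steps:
-38865 - (-19 - 36)*27 = -38865 - (-55)*27 = -38865 - 1*(-1485) = -38865 + 1485 = -37380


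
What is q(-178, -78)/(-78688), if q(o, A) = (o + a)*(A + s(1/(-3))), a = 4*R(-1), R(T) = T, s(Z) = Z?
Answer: -21385/118032 ≈ -0.18118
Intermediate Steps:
a = -4 (a = 4*(-1) = -4)
q(o, A) = (-4 + o)*(-⅓ + A) (q(o, A) = (o - 4)*(A + 1/(-3)) = (-4 + o)*(A - ⅓) = (-4 + o)*(-⅓ + A))
q(-178, -78)/(-78688) = (4/3 - 4*(-78) - ⅓*(-178) - 78*(-178))/(-78688) = (4/3 + 312 + 178/3 + 13884)*(-1/78688) = (42770/3)*(-1/78688) = -21385/118032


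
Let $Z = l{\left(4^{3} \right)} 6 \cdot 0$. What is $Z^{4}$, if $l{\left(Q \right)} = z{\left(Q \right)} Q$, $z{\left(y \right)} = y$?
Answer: $0$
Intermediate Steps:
$l{\left(Q \right)} = Q^{2}$ ($l{\left(Q \right)} = Q Q = Q^{2}$)
$Z = 0$ ($Z = \left(4^{3}\right)^{2} \cdot 6 \cdot 0 = 64^{2} \cdot 6 \cdot 0 = 4096 \cdot 6 \cdot 0 = 24576 \cdot 0 = 0$)
$Z^{4} = 0^{4} = 0$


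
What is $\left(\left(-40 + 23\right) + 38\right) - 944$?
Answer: $-923$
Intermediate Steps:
$\left(\left(-40 + 23\right) + 38\right) - 944 = \left(-17 + 38\right) - 944 = 21 - 944 = -923$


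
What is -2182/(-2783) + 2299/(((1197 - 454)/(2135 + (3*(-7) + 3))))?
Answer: 13546434915/2067769 ≈ 6551.2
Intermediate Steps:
-2182/(-2783) + 2299/(((1197 - 454)/(2135 + (3*(-7) + 3)))) = -2182*(-1/2783) + 2299/((743/(2135 + (-21 + 3)))) = 2182/2783 + 2299/((743/(2135 - 18))) = 2182/2783 + 2299/((743/2117)) = 2182/2783 + 2299/((743*(1/2117))) = 2182/2783 + 2299/(743/2117) = 2182/2783 + 2299*(2117/743) = 2182/2783 + 4866983/743 = 13546434915/2067769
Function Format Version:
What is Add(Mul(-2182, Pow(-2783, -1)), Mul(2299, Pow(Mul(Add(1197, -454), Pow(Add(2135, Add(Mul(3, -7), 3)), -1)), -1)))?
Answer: Rational(13546434915, 2067769) ≈ 6551.2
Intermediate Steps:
Add(Mul(-2182, Pow(-2783, -1)), Mul(2299, Pow(Mul(Add(1197, -454), Pow(Add(2135, Add(Mul(3, -7), 3)), -1)), -1))) = Add(Mul(-2182, Rational(-1, 2783)), Mul(2299, Pow(Mul(743, Pow(Add(2135, Add(-21, 3)), -1)), -1))) = Add(Rational(2182, 2783), Mul(2299, Pow(Mul(743, Pow(Add(2135, -18), -1)), -1))) = Add(Rational(2182, 2783), Mul(2299, Pow(Mul(743, Pow(2117, -1)), -1))) = Add(Rational(2182, 2783), Mul(2299, Pow(Mul(743, Rational(1, 2117)), -1))) = Add(Rational(2182, 2783), Mul(2299, Pow(Rational(743, 2117), -1))) = Add(Rational(2182, 2783), Mul(2299, Rational(2117, 743))) = Add(Rational(2182, 2783), Rational(4866983, 743)) = Rational(13546434915, 2067769)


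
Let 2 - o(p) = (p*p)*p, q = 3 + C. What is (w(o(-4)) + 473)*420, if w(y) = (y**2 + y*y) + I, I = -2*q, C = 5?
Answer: 3850980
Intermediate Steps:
q = 8 (q = 3 + 5 = 8)
o(p) = 2 - p**3 (o(p) = 2 - p*p*p = 2 - p**2*p = 2 - p**3)
I = -16 (I = -2*8 = -16)
w(y) = -16 + 2*y**2 (w(y) = (y**2 + y*y) - 16 = (y**2 + y**2) - 16 = 2*y**2 - 16 = -16 + 2*y**2)
(w(o(-4)) + 473)*420 = ((-16 + 2*(2 - 1*(-4)**3)**2) + 473)*420 = ((-16 + 2*(2 - 1*(-64))**2) + 473)*420 = ((-16 + 2*(2 + 64)**2) + 473)*420 = ((-16 + 2*66**2) + 473)*420 = ((-16 + 2*4356) + 473)*420 = ((-16 + 8712) + 473)*420 = (8696 + 473)*420 = 9169*420 = 3850980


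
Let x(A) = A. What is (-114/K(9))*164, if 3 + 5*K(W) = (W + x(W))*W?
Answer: -31160/53 ≈ -587.92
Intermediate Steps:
K(W) = -⅗ + 2*W²/5 (K(W) = -⅗ + ((W + W)*W)/5 = -⅗ + ((2*W)*W)/5 = -⅗ + (2*W²)/5 = -⅗ + 2*W²/5)
(-114/K(9))*164 = (-114/(-⅗ + (⅖)*9²))*164 = (-114/(-⅗ + (⅖)*81))*164 = (-114/(-⅗ + 162/5))*164 = (-114/(159/5))*164 = ((5/159)*(-114))*164 = -190/53*164 = -31160/53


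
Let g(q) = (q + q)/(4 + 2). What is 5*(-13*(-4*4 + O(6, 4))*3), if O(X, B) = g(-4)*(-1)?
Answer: 2860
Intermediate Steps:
g(q) = q/3 (g(q) = (2*q)/6 = (2*q)*(⅙) = q/3)
O(X, B) = 4/3 (O(X, B) = ((⅓)*(-4))*(-1) = -4/3*(-1) = 4/3)
5*(-13*(-4*4 + O(6, 4))*3) = 5*(-13*(-4*4 + 4/3)*3) = 5*(-13*(-16 + 4/3)*3) = 5*(-13*(-44/3)*3) = 5*((572/3)*3) = 5*572 = 2860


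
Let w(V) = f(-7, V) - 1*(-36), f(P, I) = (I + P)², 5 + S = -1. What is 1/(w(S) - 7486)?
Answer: -1/7281 ≈ -0.00013734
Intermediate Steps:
S = -6 (S = -5 - 1 = -6)
w(V) = 36 + (-7 + V)² (w(V) = (V - 7)² - 1*(-36) = (-7 + V)² + 36 = 36 + (-7 + V)²)
1/(w(S) - 7486) = 1/((36 + (-7 - 6)²) - 7486) = 1/((36 + (-13)²) - 7486) = 1/((36 + 169) - 7486) = 1/(205 - 7486) = 1/(-7281) = -1/7281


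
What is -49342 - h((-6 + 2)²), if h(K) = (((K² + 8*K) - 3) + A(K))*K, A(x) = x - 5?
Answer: -55614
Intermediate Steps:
A(x) = -5 + x
h(K) = K*(-8 + K² + 9*K) (h(K) = (((K² + 8*K) - 3) + (-5 + K))*K = ((-3 + K² + 8*K) + (-5 + K))*K = (-8 + K² + 9*K)*K = K*(-8 + K² + 9*K))
-49342 - h((-6 + 2)²) = -49342 - (-6 + 2)²*(-8 + ((-6 + 2)²)² + 9*(-6 + 2)²) = -49342 - (-4)²*(-8 + ((-4)²)² + 9*(-4)²) = -49342 - 16*(-8 + 16² + 9*16) = -49342 - 16*(-8 + 256 + 144) = -49342 - 16*392 = -49342 - 1*6272 = -49342 - 6272 = -55614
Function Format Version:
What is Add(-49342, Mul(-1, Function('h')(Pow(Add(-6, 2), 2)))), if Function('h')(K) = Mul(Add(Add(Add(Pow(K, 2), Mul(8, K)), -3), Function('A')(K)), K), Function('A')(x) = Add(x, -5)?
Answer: -55614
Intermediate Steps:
Function('A')(x) = Add(-5, x)
Function('h')(K) = Mul(K, Add(-8, Pow(K, 2), Mul(9, K))) (Function('h')(K) = Mul(Add(Add(Add(Pow(K, 2), Mul(8, K)), -3), Add(-5, K)), K) = Mul(Add(Add(-3, Pow(K, 2), Mul(8, K)), Add(-5, K)), K) = Mul(Add(-8, Pow(K, 2), Mul(9, K)), K) = Mul(K, Add(-8, Pow(K, 2), Mul(9, K))))
Add(-49342, Mul(-1, Function('h')(Pow(Add(-6, 2), 2)))) = Add(-49342, Mul(-1, Mul(Pow(Add(-6, 2), 2), Add(-8, Pow(Pow(Add(-6, 2), 2), 2), Mul(9, Pow(Add(-6, 2), 2)))))) = Add(-49342, Mul(-1, Mul(Pow(-4, 2), Add(-8, Pow(Pow(-4, 2), 2), Mul(9, Pow(-4, 2)))))) = Add(-49342, Mul(-1, Mul(16, Add(-8, Pow(16, 2), Mul(9, 16))))) = Add(-49342, Mul(-1, Mul(16, Add(-8, 256, 144)))) = Add(-49342, Mul(-1, Mul(16, 392))) = Add(-49342, Mul(-1, 6272)) = Add(-49342, -6272) = -55614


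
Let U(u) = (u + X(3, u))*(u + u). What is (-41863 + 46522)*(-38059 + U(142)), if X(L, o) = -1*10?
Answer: -2660289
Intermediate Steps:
X(L, o) = -10
U(u) = 2*u*(-10 + u) (U(u) = (u - 10)*(u + u) = (-10 + u)*(2*u) = 2*u*(-10 + u))
(-41863 + 46522)*(-38059 + U(142)) = (-41863 + 46522)*(-38059 + 2*142*(-10 + 142)) = 4659*(-38059 + 2*142*132) = 4659*(-38059 + 37488) = 4659*(-571) = -2660289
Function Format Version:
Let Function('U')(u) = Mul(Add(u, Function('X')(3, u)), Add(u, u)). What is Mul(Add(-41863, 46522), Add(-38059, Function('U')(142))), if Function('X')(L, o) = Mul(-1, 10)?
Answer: -2660289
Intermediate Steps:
Function('X')(L, o) = -10
Function('U')(u) = Mul(2, u, Add(-10, u)) (Function('U')(u) = Mul(Add(u, -10), Add(u, u)) = Mul(Add(-10, u), Mul(2, u)) = Mul(2, u, Add(-10, u)))
Mul(Add(-41863, 46522), Add(-38059, Function('U')(142))) = Mul(Add(-41863, 46522), Add(-38059, Mul(2, 142, Add(-10, 142)))) = Mul(4659, Add(-38059, Mul(2, 142, 132))) = Mul(4659, Add(-38059, 37488)) = Mul(4659, -571) = -2660289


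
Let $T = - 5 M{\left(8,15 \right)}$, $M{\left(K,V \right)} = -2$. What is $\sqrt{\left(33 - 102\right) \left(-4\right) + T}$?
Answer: $\sqrt{286} \approx 16.912$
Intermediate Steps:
$T = 10$ ($T = \left(-5\right) \left(-2\right) = 10$)
$\sqrt{\left(33 - 102\right) \left(-4\right) + T} = \sqrt{\left(33 - 102\right) \left(-4\right) + 10} = \sqrt{\left(-69\right) \left(-4\right) + 10} = \sqrt{276 + 10} = \sqrt{286}$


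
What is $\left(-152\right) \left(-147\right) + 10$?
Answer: $22354$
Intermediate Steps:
$\left(-152\right) \left(-147\right) + 10 = 22344 + 10 = 22354$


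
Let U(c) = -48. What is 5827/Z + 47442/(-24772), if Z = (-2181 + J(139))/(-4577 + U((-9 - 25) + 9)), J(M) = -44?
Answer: 13349934901/1102354 ≈ 12110.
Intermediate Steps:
Z = 89/185 (Z = (-2181 - 44)/(-4577 - 48) = -2225/(-4625) = -2225*(-1/4625) = 89/185 ≈ 0.48108)
5827/Z + 47442/(-24772) = 5827/(89/185) + 47442/(-24772) = 5827*(185/89) + 47442*(-1/24772) = 1077995/89 - 23721/12386 = 13349934901/1102354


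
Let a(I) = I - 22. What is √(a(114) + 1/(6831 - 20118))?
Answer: 7*√331470789/13287 ≈ 9.5917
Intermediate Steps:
a(I) = -22 + I
√(a(114) + 1/(6831 - 20118)) = √((-22 + 114) + 1/(6831 - 20118)) = √(92 + 1/(-13287)) = √(92 - 1/13287) = √(1222403/13287) = 7*√331470789/13287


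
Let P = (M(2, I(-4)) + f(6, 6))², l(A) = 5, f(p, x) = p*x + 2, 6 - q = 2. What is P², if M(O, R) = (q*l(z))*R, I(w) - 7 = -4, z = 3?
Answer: 92236816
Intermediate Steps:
q = 4 (q = 6 - 1*2 = 6 - 2 = 4)
I(w) = 3 (I(w) = 7 - 4 = 3)
f(p, x) = 2 + p*x
M(O, R) = 20*R (M(O, R) = (4*5)*R = 20*R)
P = 9604 (P = (20*3 + (2 + 6*6))² = (60 + (2 + 36))² = (60 + 38)² = 98² = 9604)
P² = 9604² = 92236816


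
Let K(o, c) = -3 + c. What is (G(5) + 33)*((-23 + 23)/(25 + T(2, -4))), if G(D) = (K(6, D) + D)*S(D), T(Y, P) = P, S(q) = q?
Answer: 0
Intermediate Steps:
G(D) = D*(-3 + 2*D) (G(D) = ((-3 + D) + D)*D = (-3 + 2*D)*D = D*(-3 + 2*D))
(G(5) + 33)*((-23 + 23)/(25 + T(2, -4))) = (5*(-3 + 2*5) + 33)*((-23 + 23)/(25 - 4)) = (5*(-3 + 10) + 33)*(0/21) = (5*7 + 33)*(0*(1/21)) = (35 + 33)*0 = 68*0 = 0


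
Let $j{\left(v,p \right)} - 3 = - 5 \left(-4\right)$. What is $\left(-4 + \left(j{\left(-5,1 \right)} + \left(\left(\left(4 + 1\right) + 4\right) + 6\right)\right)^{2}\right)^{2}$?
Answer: $2073600$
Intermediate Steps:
$j{\left(v,p \right)} = 23$ ($j{\left(v,p \right)} = 3 - 5 \left(-4\right) = 3 - -20 = 3 + 20 = 23$)
$\left(-4 + \left(j{\left(-5,1 \right)} + \left(\left(\left(4 + 1\right) + 4\right) + 6\right)\right)^{2}\right)^{2} = \left(-4 + \left(23 + \left(\left(\left(4 + 1\right) + 4\right) + 6\right)\right)^{2}\right)^{2} = \left(-4 + \left(23 + \left(\left(5 + 4\right) + 6\right)\right)^{2}\right)^{2} = \left(-4 + \left(23 + \left(9 + 6\right)\right)^{2}\right)^{2} = \left(-4 + \left(23 + 15\right)^{2}\right)^{2} = \left(-4 + 38^{2}\right)^{2} = \left(-4 + 1444\right)^{2} = 1440^{2} = 2073600$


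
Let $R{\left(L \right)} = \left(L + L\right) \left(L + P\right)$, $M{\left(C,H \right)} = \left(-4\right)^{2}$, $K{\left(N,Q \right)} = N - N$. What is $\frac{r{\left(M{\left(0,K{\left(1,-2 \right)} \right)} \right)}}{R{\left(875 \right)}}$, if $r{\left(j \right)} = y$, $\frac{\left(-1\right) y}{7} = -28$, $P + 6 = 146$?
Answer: $\frac{2}{18125} \approx 0.00011034$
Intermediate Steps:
$P = 140$ ($P = -6 + 146 = 140$)
$K{\left(N,Q \right)} = 0$
$M{\left(C,H \right)} = 16$
$y = 196$ ($y = \left(-7\right) \left(-28\right) = 196$)
$r{\left(j \right)} = 196$
$R{\left(L \right)} = 2 L \left(140 + L\right)$ ($R{\left(L \right)} = \left(L + L\right) \left(L + 140\right) = 2 L \left(140 + L\right)$)
$\frac{r{\left(M{\left(0,K{\left(1,-2 \right)} \right)} \right)}}{R{\left(875 \right)}} = \frac{196}{2 \cdot 875 \left(140 + 875\right)} = \frac{196}{2 \cdot 875 \cdot 1015} = \frac{196}{1776250} = 196 \cdot \frac{1}{1776250} = \frac{2}{18125}$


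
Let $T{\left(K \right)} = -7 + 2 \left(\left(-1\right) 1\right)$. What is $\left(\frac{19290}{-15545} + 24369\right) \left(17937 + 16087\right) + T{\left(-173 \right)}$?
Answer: $\frac{2577636538731}{3109} \approx 8.2909 \cdot 10^{8}$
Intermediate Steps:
$T{\left(K \right)} = -9$ ($T{\left(K \right)} = -7 + 2 \left(-1\right) = -7 - 2 = -9$)
$\left(\frac{19290}{-15545} + 24369\right) \left(17937 + 16087\right) + T{\left(-173 \right)} = \left(\frac{19290}{-15545} + 24369\right) \left(17937 + 16087\right) - 9 = \left(19290 \left(- \frac{1}{15545}\right) + 24369\right) 34024 - 9 = \left(- \frac{3858}{3109} + 24369\right) 34024 - 9 = \frac{75759363}{3109} \cdot 34024 - 9 = \frac{2577636566712}{3109} - 9 = \frac{2577636538731}{3109}$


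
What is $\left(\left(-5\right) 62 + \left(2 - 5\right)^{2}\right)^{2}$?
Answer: $90601$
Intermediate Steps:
$\left(\left(-5\right) 62 + \left(2 - 5\right)^{2}\right)^{2} = \left(-310 + \left(-3\right)^{2}\right)^{2} = \left(-310 + 9\right)^{2} = \left(-301\right)^{2} = 90601$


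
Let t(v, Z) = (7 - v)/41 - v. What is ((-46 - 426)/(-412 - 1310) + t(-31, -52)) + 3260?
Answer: 2834585/861 ≈ 3292.2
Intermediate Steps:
t(v, Z) = 7/41 - 42*v/41 (t(v, Z) = (7 - v)*(1/41) - v = (7/41 - v/41) - v = 7/41 - 42*v/41)
((-46 - 426)/(-412 - 1310) + t(-31, -52)) + 3260 = ((-46 - 426)/(-412 - 1310) + (7/41 - 42/41*(-31))) + 3260 = (-472/(-1722) + (7/41 + 1302/41)) + 3260 = (-472*(-1/1722) + 1309/41) + 3260 = (236/861 + 1309/41) + 3260 = 27725/861 + 3260 = 2834585/861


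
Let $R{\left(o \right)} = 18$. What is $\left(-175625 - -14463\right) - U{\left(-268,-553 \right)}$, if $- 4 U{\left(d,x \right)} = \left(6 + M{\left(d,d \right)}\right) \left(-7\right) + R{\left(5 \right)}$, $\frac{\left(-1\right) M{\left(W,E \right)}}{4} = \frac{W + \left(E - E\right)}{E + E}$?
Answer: $- \frac{322329}{2} \approx -1.6116 \cdot 10^{5}$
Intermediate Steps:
$M{\left(W,E \right)} = - \frac{2 W}{E}$ ($M{\left(W,E \right)} = - 4 \frac{W + \left(E - E\right)}{E + E} = - 4 \frac{W + 0}{2 E} = - 4 W \frac{1}{2 E} = - 4 \frac{W}{2 E} = - \frac{2 W}{E}$)
$U{\left(d,x \right)} = \frac{5}{2}$ ($U{\left(d,x \right)} = - \frac{\left(6 - \frac{2 d}{d}\right) \left(-7\right) + 18}{4} = - \frac{\left(6 - 2\right) \left(-7\right) + 18}{4} = - \frac{4 \left(-7\right) + 18}{4} = - \frac{-28 + 18}{4} = \left(- \frac{1}{4}\right) \left(-10\right) = \frac{5}{2}$)
$\left(-175625 - -14463\right) - U{\left(-268,-553 \right)} = \left(-175625 - -14463\right) - \frac{5}{2} = \left(-175625 + 14463\right) - \frac{5}{2} = -161162 - \frac{5}{2} = - \frac{322329}{2}$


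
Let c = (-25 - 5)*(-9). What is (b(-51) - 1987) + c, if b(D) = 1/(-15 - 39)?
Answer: -92719/54 ≈ -1717.0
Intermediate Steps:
c = 270 (c = -30*(-9) = 270)
b(D) = -1/54 (b(D) = 1/(-54) = -1/54)
(b(-51) - 1987) + c = (-1/54 - 1987) + 270 = -107299/54 + 270 = -92719/54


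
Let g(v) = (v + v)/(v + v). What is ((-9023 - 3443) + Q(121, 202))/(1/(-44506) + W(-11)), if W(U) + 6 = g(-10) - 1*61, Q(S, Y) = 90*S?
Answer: 70141456/2937397 ≈ 23.879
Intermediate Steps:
g(v) = 1 (g(v) = (2*v)/((2*v)) = (2*v)*(1/(2*v)) = 1)
W(U) = -66 (W(U) = -6 + (1 - 1*61) = -6 + (1 - 61) = -6 - 60 = -66)
((-9023 - 3443) + Q(121, 202))/(1/(-44506) + W(-11)) = ((-9023 - 3443) + 90*121)/(1/(-44506) - 66) = (-12466 + 10890)/(-1/44506 - 66) = -1576/(-2937397/44506) = -1576*(-44506/2937397) = 70141456/2937397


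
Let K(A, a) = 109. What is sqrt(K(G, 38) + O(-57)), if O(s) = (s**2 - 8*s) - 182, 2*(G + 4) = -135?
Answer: 4*sqrt(227) ≈ 60.266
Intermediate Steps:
G = -143/2 (G = -4 + (1/2)*(-135) = -4 - 135/2 = -143/2 ≈ -71.500)
O(s) = -182 + s**2 - 8*s
sqrt(K(G, 38) + O(-57)) = sqrt(109 + (-182 + (-57)**2 - 8*(-57))) = sqrt(109 + (-182 + 3249 + 456)) = sqrt(109 + 3523) = sqrt(3632) = 4*sqrt(227)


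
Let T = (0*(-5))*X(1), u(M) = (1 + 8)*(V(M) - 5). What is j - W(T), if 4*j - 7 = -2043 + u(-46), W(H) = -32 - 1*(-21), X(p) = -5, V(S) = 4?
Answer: -2001/4 ≈ -500.25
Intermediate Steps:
u(M) = -9 (u(M) = (1 + 8)*(4 - 5) = 9*(-1) = -9)
T = 0 (T = (0*(-5))*(-5) = 0*(-5) = 0)
W(H) = -11 (W(H) = -32 + 21 = -11)
j = -2045/4 (j = 7/4 + (-2043 - 9)/4 = 7/4 + (1/4)*(-2052) = 7/4 - 513 = -2045/4 ≈ -511.25)
j - W(T) = -2045/4 - 1*(-11) = -2045/4 + 11 = -2001/4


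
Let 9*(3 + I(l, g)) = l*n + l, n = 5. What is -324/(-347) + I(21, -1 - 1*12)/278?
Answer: 93889/96466 ≈ 0.97329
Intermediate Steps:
I(l, g) = -3 + 2*l/3 (I(l, g) = -3 + (l*5 + l)/9 = -3 + (5*l + l)/9 = -3 + (6*l)/9 = -3 + 2*l/3)
-324/(-347) + I(21, -1 - 1*12)/278 = -324/(-347) + (-3 + (⅔)*21)/278 = -324*(-1/347) + (-3 + 14)*(1/278) = 324/347 + 11*(1/278) = 324/347 + 11/278 = 93889/96466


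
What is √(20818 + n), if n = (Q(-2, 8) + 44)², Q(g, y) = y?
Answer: √23522 ≈ 153.37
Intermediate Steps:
n = 2704 (n = (8 + 44)² = 52² = 2704)
√(20818 + n) = √(20818 + 2704) = √23522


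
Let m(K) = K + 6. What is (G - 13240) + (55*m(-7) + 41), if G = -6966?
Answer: -20220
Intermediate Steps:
m(K) = 6 + K
(G - 13240) + (55*m(-7) + 41) = (-6966 - 13240) + (55*(6 - 7) + 41) = -20206 + (55*(-1) + 41) = -20206 + (-55 + 41) = -20206 - 14 = -20220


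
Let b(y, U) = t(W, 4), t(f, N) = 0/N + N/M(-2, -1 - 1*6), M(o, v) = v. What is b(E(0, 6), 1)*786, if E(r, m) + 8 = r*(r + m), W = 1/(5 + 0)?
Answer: -3144/7 ≈ -449.14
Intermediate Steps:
W = ⅕ (W = 1/5 = ⅕ ≈ 0.20000)
t(f, N) = -N/7 (t(f, N) = 0/N + N/(-1 - 1*6) = 0 + N/(-1 - 6) = 0 + N/(-7) = 0 + N*(-⅐) = 0 - N/7 = -N/7)
E(r, m) = -8 + r*(m + r) (E(r, m) = -8 + r*(r + m) = -8 + r*(m + r))
b(y, U) = -4/7 (b(y, U) = -⅐*4 = -4/7)
b(E(0, 6), 1)*786 = -4/7*786 = -3144/7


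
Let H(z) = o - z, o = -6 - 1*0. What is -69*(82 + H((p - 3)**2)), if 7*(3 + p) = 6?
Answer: -167532/49 ≈ -3419.0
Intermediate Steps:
p = -15/7 (p = -3 + (1/7)*6 = -3 + 6/7 = -15/7 ≈ -2.1429)
o = -6 (o = -6 + 0 = -6)
H(z) = -6 - z
-69*(82 + H((p - 3)**2)) = -69*(82 + (-6 - (-15/7 - 3)**2)) = -69*(82 + (-6 - (-36/7)**2)) = -69*(82 + (-6 - 1*1296/49)) = -69*(82 + (-6 - 1296/49)) = -69*(82 - 1590/49) = -69*2428/49 = -167532/49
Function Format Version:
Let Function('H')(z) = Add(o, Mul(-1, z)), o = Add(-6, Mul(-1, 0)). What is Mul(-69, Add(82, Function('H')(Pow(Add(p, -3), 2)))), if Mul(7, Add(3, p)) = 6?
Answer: Rational(-167532, 49) ≈ -3419.0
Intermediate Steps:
p = Rational(-15, 7) (p = Add(-3, Mul(Rational(1, 7), 6)) = Add(-3, Rational(6, 7)) = Rational(-15, 7) ≈ -2.1429)
o = -6 (o = Add(-6, 0) = -6)
Function('H')(z) = Add(-6, Mul(-1, z))
Mul(-69, Add(82, Function('H')(Pow(Add(p, -3), 2)))) = Mul(-69, Add(82, Add(-6, Mul(-1, Pow(Add(Rational(-15, 7), -3), 2))))) = Mul(-69, Add(82, Add(-6, Mul(-1, Pow(Rational(-36, 7), 2))))) = Mul(-69, Add(82, Add(-6, Mul(-1, Rational(1296, 49))))) = Mul(-69, Add(82, Add(-6, Rational(-1296, 49)))) = Mul(-69, Add(82, Rational(-1590, 49))) = Mul(-69, Rational(2428, 49)) = Rational(-167532, 49)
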